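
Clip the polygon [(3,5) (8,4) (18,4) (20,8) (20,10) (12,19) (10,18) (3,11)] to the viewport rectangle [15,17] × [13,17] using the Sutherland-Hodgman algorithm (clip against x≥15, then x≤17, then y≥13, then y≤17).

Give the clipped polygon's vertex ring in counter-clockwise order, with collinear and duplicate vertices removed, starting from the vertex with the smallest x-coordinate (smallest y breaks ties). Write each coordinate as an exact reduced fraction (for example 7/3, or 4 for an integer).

1. After x ≥ 15: [(15,4) (18,4) (20,8) (20,10) (15,125/8)]
2. After x ≤ 17: [(15,4) (17,4) (17,107/8) (15,125/8)]
3. After y ≥ 13: [(15,13) (17,13) (17,107/8) (15,125/8)]
4. After y ≤ 17: [(15,13) (17,13) (17,107/8) (15,125/8)]
5. Canonical ring: [(15,13) (17,13) (17,107/8) (15,125/8)]

Clipped polygon: [(15,13) (17,13) (17,107/8) (15,125/8)]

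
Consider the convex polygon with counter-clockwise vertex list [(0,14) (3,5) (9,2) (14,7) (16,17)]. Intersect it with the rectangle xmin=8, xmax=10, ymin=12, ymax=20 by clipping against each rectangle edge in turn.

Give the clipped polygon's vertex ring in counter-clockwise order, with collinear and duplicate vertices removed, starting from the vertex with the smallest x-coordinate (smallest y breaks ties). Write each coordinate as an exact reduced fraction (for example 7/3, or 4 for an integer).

1. After x ≥ 8: [(8,31/2) (8,5/2) (9,2) (14,7) (16,17)]
2. After x ≤ 10: [(10,127/8) (8,31/2) (8,5/2) (9,2) (10,3)]
3. After y ≥ 12: [(10,12) (10,127/8) (8,31/2) (8,12)]
4. After y ≤ 20: [(10,12) (10,127/8) (8,31/2) (8,12)]
5. Canonical ring: [(8,12) (10,12) (10,127/8) (8,31/2)]

Clipped polygon: [(8,12) (10,12) (10,127/8) (8,31/2)]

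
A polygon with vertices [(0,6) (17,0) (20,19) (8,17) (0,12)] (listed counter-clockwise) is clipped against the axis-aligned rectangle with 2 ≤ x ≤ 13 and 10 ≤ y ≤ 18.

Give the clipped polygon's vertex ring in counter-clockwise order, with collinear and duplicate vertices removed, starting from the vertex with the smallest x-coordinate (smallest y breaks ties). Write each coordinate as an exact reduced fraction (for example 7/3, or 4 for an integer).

1. After x ≥ 2: [(2,90/17) (17,0) (20,19) (8,17) (2,53/4)]
2. After x ≤ 13: [(2,90/17) (13,24/17) (13,107/6) (8,17) (2,53/4)]
3. After y ≥ 10: [(2,10) (13,10) (13,107/6) (8,17) (2,53/4)]
4. After y ≤ 18: [(2,10) (13,10) (13,107/6) (8,17) (2,53/4)]
5. Canonical ring: [(2,10) (13,10) (13,107/6) (8,17) (2,53/4)]

Clipped polygon: [(2,10) (13,10) (13,107/6) (8,17) (2,53/4)]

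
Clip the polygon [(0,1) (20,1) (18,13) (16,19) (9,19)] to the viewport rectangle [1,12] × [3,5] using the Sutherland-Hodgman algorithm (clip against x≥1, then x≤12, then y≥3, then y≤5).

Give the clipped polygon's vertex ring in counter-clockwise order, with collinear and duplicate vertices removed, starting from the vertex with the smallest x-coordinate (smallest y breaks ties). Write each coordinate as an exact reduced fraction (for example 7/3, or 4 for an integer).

Clipped polygon: [(1,3) (12,3) (12,5) (2,5)]

1. After x ≥ 1: [(1,3) (1,1) (20,1) (18,13) (16,19) (9,19)]
2. After x ≤ 12: [(1,3) (1,1) (12,1) (12,19) (9,19)]
3. After y ≥ 3: [(1,3) (1,3) (12,3) (12,19) (9,19)]
4. After y ≤ 5: [(2,5) (1,3) (1,3) (12,3) (12,5)]
5. Canonical ring: [(1,3) (12,3) (12,5) (2,5)]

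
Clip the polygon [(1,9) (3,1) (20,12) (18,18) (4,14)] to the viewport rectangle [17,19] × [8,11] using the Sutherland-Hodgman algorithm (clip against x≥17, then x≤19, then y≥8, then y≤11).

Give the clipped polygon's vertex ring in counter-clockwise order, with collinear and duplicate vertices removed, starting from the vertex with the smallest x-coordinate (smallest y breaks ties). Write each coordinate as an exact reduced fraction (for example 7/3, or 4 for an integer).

1. After x ≥ 17: [(17,171/17) (20,12) (18,18) (17,124/7)]
2. After x ≤ 19: [(17,171/17) (19,193/17) (19,15) (18,18) (17,124/7)]
3. After y ≥ 8: [(17,171/17) (19,193/17) (19,15) (18,18) (17,124/7)]
4. After y ≤ 11: [(17,11) (17,171/17) (203/11,11)]
5. Canonical ring: [(17,171/17) (203/11,11) (17,11)]

Clipped polygon: [(17,171/17) (203/11,11) (17,11)]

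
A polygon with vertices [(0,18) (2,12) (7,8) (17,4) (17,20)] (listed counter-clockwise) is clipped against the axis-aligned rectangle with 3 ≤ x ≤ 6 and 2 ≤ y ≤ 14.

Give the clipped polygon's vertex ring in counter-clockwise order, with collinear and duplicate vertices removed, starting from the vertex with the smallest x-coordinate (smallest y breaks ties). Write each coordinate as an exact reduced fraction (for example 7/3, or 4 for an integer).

1. After x ≥ 3: [(3,312/17) (3,56/5) (7,8) (17,4) (17,20)]
2. After x ≤ 6: [(6,318/17) (3,312/17) (3,56/5) (6,44/5)]
3. After y ≥ 2: [(6,318/17) (3,312/17) (3,56/5) (6,44/5)]
4. After y ≤ 14: [(6,14) (3,14) (3,56/5) (6,44/5)]
5. Canonical ring: [(3,56/5) (6,44/5) (6,14) (3,14)]

Clipped polygon: [(3,56/5) (6,44/5) (6,14) (3,14)]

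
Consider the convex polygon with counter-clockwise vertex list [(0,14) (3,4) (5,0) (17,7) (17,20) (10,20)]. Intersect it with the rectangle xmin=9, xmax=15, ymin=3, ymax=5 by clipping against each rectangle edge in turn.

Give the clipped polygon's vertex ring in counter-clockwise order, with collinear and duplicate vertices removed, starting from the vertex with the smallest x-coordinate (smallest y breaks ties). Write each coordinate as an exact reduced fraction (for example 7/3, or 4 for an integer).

1. After x ≥ 9: [(9,97/5) (9,7/3) (17,7) (17,20) (10,20)]
2. After x ≤ 15: [(9,97/5) (9,7/3) (15,35/6) (15,20) (10,20)]
3. After y ≥ 3: [(9,97/5) (9,3) (71/7,3) (15,35/6) (15,20) (10,20)]
4. After y ≤ 5: [(9,5) (9,3) (71/7,3) (95/7,5)]
5. Canonical ring: [(9,3) (71/7,3) (95/7,5) (9,5)]

Clipped polygon: [(9,3) (71/7,3) (95/7,5) (9,5)]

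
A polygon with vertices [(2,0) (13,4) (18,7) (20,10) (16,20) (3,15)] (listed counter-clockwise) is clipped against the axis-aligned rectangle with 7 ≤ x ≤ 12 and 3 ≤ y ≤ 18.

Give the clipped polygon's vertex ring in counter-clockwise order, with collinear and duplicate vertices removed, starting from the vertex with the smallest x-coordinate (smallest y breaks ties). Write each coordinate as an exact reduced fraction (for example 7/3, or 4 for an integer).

1. After x ≥ 7: [(7,20/11) (13,4) (18,7) (20,10) (16,20) (7,215/13)]
2. After x ≤ 12: [(7,20/11) (12,40/11) (12,240/13) (7,215/13)]
3. After y ≥ 3: [(7,3) (41/4,3) (12,40/11) (12,240/13) (7,215/13)]
4. After y ≤ 18: [(7,3) (41/4,3) (12,40/11) (12,18) (54/5,18) (7,215/13)]
5. Canonical ring: [(7,3) (41/4,3) (12,40/11) (12,18) (54/5,18) (7,215/13)]

Clipped polygon: [(7,3) (41/4,3) (12,40/11) (12,18) (54/5,18) (7,215/13)]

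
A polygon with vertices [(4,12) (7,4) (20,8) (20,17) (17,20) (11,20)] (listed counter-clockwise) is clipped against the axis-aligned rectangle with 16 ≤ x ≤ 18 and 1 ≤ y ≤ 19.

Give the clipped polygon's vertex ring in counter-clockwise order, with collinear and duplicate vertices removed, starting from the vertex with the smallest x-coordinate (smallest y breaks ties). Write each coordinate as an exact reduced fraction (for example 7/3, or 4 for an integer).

1. After x ≥ 16: [(16,88/13) (20,8) (20,17) (17,20) (16,20)]
2. After x ≤ 18: [(16,88/13) (18,96/13) (18,19) (17,20) (16,20)]
3. After y ≥ 1: [(16,88/13) (18,96/13) (18,19) (17,20) (16,20)]
4. After y ≤ 19: [(16,19) (16,88/13) (18,96/13) (18,19) (18,19)]
5. Canonical ring: [(16,88/13) (18,96/13) (18,19) (16,19)]

Clipped polygon: [(16,88/13) (18,96/13) (18,19) (16,19)]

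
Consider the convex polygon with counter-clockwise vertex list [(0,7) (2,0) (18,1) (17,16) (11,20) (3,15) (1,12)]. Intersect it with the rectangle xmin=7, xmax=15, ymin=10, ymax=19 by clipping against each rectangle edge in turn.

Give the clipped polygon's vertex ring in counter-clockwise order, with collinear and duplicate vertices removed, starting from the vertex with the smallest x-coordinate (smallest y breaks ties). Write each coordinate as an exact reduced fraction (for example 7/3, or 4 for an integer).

Clipped polygon: [(7,10) (15,10) (15,52/3) (25/2,19) (47/5,19) (7,35/2)]

1. After x ≥ 7: [(7,5/16) (18,1) (17,16) (11,20) (7,35/2)]
2. After x ≤ 15: [(7,5/16) (15,13/16) (15,52/3) (11,20) (7,35/2)]
3. After y ≥ 10: [(7,10) (15,10) (15,52/3) (11,20) (7,35/2)]
4. After y ≤ 19: [(7,10) (15,10) (15,52/3) (25/2,19) (47/5,19) (7,35/2)]
5. Canonical ring: [(7,10) (15,10) (15,52/3) (25/2,19) (47/5,19) (7,35/2)]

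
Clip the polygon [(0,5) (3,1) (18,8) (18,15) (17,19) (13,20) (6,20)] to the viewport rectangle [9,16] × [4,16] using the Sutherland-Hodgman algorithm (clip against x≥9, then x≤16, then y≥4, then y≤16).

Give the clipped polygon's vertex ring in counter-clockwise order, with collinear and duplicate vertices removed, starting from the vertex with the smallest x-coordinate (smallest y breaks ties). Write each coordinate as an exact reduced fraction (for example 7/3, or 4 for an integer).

1. After x ≥ 9: [(9,19/5) (18,8) (18,15) (17,19) (13,20) (9,20)]
2. After x ≤ 16: [(9,19/5) (16,106/15) (16,77/4) (13,20) (9,20)]
3. After y ≥ 4: [(9,4) (66/7,4) (16,106/15) (16,77/4) (13,20) (9,20)]
4. After y ≤ 16: [(9,16) (9,4) (66/7,4) (16,106/15) (16,16)]
5. Canonical ring: [(9,4) (66/7,4) (16,106/15) (16,16) (9,16)]

Clipped polygon: [(9,4) (66/7,4) (16,106/15) (16,16) (9,16)]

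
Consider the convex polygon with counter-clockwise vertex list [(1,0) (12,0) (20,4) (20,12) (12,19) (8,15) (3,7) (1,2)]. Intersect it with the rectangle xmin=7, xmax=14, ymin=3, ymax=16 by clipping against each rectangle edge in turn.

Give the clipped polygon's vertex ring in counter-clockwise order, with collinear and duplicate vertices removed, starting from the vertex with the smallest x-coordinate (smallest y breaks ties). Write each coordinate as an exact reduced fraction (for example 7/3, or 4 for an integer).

1. After x ≥ 7: [(7,0) (12,0) (20,4) (20,12) (12,19) (8,15) (7,67/5)]
2. After x ≤ 14: [(7,0) (12,0) (14,1) (14,69/4) (12,19) (8,15) (7,67/5)]
3. After y ≥ 3: [(7,3) (14,3) (14,69/4) (12,19) (8,15) (7,67/5)]
4. After y ≤ 16: [(7,3) (14,3) (14,16) (9,16) (8,15) (7,67/5)]
5. Canonical ring: [(7,3) (14,3) (14,16) (9,16) (8,15) (7,67/5)]

Clipped polygon: [(7,3) (14,3) (14,16) (9,16) (8,15) (7,67/5)]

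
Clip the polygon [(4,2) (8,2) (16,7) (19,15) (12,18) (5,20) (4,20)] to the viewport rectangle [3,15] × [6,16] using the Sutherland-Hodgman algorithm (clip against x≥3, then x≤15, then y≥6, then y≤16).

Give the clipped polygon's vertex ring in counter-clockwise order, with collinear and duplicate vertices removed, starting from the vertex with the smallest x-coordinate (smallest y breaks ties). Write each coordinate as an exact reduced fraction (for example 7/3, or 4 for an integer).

1. After x ≥ 3: [(4,2) (8,2) (16,7) (19,15) (12,18) (5,20) (4,20)]
2. After x ≤ 15: [(4,2) (8,2) (15,51/8) (15,117/7) (12,18) (5,20) (4,20)]
3. After y ≥ 6: [(4,6) (72/5,6) (15,51/8) (15,117/7) (12,18) (5,20) (4,20)]
4. After y ≤ 16: [(4,16) (4,6) (72/5,6) (15,51/8) (15,16)]
5. Canonical ring: [(4,6) (72/5,6) (15,51/8) (15,16) (4,16)]

Clipped polygon: [(4,6) (72/5,6) (15,51/8) (15,16) (4,16)]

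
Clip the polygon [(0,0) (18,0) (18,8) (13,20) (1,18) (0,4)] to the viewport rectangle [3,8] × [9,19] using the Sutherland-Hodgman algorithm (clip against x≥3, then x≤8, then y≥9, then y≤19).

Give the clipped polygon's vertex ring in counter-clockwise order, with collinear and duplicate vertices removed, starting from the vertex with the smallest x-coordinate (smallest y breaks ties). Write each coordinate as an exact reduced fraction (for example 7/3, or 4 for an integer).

Clipped polygon: [(3,9) (8,9) (8,19) (7,19) (3,55/3)]

1. After x ≥ 3: [(3,0) (18,0) (18,8) (13,20) (3,55/3)]
2. After x ≤ 8: [(3,0) (8,0) (8,115/6) (3,55/3)]
3. After y ≥ 9: [(3,9) (8,9) (8,115/6) (3,55/3)]
4. After y ≤ 19: [(3,9) (8,9) (8,19) (7,19) (3,55/3)]
5. Canonical ring: [(3,9) (8,9) (8,19) (7,19) (3,55/3)]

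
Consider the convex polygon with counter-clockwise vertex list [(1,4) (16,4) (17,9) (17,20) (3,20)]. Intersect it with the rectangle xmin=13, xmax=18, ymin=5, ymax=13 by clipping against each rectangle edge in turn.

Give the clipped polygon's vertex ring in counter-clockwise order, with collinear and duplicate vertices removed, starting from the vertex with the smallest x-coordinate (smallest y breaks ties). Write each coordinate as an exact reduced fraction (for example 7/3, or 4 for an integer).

1. After x ≥ 13: [(13,4) (16,4) (17,9) (17,20) (13,20)]
2. After x ≤ 18: [(13,4) (16,4) (17,9) (17,20) (13,20)]
3. After y ≥ 5: [(13,5) (81/5,5) (17,9) (17,20) (13,20)]
4. After y ≤ 13: [(13,13) (13,5) (81/5,5) (17,9) (17,13)]
5. Canonical ring: [(13,5) (81/5,5) (17,9) (17,13) (13,13)]

Clipped polygon: [(13,5) (81/5,5) (17,9) (17,13) (13,13)]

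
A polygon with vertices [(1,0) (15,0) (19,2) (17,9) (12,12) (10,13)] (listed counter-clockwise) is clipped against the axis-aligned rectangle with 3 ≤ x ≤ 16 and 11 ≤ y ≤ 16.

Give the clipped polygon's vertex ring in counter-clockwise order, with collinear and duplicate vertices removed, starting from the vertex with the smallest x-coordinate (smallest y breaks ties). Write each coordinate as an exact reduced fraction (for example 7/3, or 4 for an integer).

Clipped polygon: [(112/13,11) (41/3,11) (12,12) (10,13)]

1. After x ≥ 3: [(3,26/9) (3,0) (15,0) (19,2) (17,9) (12,12) (10,13)]
2. After x ≤ 16: [(3,26/9) (3,0) (15,0) (16,1/2) (16,48/5) (12,12) (10,13)]
3. After y ≥ 11: [(112/13,11) (41/3,11) (12,12) (10,13)]
4. After y ≤ 16: [(112/13,11) (41/3,11) (12,12) (10,13)]
5. Canonical ring: [(112/13,11) (41/3,11) (12,12) (10,13)]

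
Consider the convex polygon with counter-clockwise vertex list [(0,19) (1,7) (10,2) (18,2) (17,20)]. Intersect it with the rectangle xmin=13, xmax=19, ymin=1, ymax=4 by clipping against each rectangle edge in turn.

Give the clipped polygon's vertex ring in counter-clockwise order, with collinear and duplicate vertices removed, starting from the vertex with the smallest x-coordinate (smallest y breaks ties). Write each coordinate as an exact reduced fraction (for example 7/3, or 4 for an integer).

Clipped polygon: [(13,2) (18,2) (161/9,4) (13,4)]

1. After x ≥ 13: [(13,336/17) (13,2) (18,2) (17,20)]
2. After x ≤ 19: [(13,336/17) (13,2) (18,2) (17,20)]
3. After y ≥ 1: [(13,336/17) (13,2) (18,2) (17,20)]
4. After y ≤ 4: [(13,4) (13,2) (18,2) (161/9,4)]
5. Canonical ring: [(13,2) (18,2) (161/9,4) (13,4)]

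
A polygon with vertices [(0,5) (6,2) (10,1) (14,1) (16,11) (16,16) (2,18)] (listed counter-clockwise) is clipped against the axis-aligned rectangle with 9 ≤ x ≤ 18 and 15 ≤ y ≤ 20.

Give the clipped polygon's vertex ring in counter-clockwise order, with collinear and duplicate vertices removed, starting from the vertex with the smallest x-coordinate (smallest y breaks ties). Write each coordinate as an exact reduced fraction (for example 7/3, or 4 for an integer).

1. After x ≥ 9: [(9,5/4) (10,1) (14,1) (16,11) (16,16) (9,17)]
2. After x ≤ 18: [(9,5/4) (10,1) (14,1) (16,11) (16,16) (9,17)]
3. After y ≥ 15: [(9,15) (16,15) (16,16) (9,17)]
4. After y ≤ 20: [(9,15) (16,15) (16,16) (9,17)]
5. Canonical ring: [(9,15) (16,15) (16,16) (9,17)]

Clipped polygon: [(9,15) (16,15) (16,16) (9,17)]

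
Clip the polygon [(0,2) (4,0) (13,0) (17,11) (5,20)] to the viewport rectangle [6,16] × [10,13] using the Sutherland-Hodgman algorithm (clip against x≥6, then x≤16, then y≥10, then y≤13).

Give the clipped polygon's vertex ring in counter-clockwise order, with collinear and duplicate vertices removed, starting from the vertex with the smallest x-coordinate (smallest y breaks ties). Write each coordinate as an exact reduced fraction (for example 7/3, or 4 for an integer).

1. After x ≥ 6: [(6,0) (13,0) (17,11) (6,77/4)]
2. After x ≤ 16: [(6,0) (13,0) (16,33/4) (16,47/4) (6,77/4)]
3. After y ≥ 10: [(6,10) (16,10) (16,47/4) (6,77/4)]
4. After y ≤ 13: [(6,13) (6,10) (16,10) (16,47/4) (43/3,13)]
5. Canonical ring: [(6,10) (16,10) (16,47/4) (43/3,13) (6,13)]

Clipped polygon: [(6,10) (16,10) (16,47/4) (43/3,13) (6,13)]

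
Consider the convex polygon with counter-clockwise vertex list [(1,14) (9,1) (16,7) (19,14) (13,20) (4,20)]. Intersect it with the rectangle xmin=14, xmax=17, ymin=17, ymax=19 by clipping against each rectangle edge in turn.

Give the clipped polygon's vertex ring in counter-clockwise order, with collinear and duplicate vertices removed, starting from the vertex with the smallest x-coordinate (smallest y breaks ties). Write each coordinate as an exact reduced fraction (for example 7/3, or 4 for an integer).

Clipped polygon: [(14,17) (16,17) (14,19)]

1. After x ≥ 14: [(14,37/7) (16,7) (19,14) (14,19)]
2. After x ≤ 17: [(14,37/7) (16,7) (17,28/3) (17,16) (14,19)]
3. After y ≥ 17: [(14,17) (16,17) (14,19)]
4. After y ≤ 19: [(14,17) (16,17) (14,19)]
5. Canonical ring: [(14,17) (16,17) (14,19)]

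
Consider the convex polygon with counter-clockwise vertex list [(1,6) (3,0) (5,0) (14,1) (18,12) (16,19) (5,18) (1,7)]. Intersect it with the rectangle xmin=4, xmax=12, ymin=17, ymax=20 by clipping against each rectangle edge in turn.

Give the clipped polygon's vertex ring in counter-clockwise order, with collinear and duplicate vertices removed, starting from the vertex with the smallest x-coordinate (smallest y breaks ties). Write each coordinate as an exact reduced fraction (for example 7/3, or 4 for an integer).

1. After x ≥ 4: [(4,0) (5,0) (14,1) (18,12) (16,19) (5,18) (4,61/4)]
2. After x ≤ 12: [(4,0) (5,0) (12,7/9) (12,205/11) (5,18) (4,61/4)]
3. After y ≥ 17: [(12,17) (12,205/11) (5,18) (51/11,17)]
4. After y ≤ 20: [(12,17) (12,205/11) (5,18) (51/11,17)]
5. Canonical ring: [(51/11,17) (12,17) (12,205/11) (5,18)]

Clipped polygon: [(51/11,17) (12,17) (12,205/11) (5,18)]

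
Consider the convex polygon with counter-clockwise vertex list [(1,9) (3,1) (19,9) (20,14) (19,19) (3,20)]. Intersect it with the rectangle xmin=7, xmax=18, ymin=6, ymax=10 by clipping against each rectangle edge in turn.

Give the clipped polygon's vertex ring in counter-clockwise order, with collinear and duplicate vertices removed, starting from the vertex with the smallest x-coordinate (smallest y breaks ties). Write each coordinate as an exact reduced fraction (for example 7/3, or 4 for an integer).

Clipped polygon: [(7,6) (13,6) (18,17/2) (18,10) (7,10)]

1. After x ≥ 7: [(7,3) (19,9) (20,14) (19,19) (7,79/4)]
2. After x ≤ 18: [(7,3) (18,17/2) (18,305/16) (7,79/4)]
3. After y ≥ 6: [(7,6) (13,6) (18,17/2) (18,305/16) (7,79/4)]
4. After y ≤ 10: [(7,10) (7,6) (13,6) (18,17/2) (18,10)]
5. Canonical ring: [(7,6) (13,6) (18,17/2) (18,10) (7,10)]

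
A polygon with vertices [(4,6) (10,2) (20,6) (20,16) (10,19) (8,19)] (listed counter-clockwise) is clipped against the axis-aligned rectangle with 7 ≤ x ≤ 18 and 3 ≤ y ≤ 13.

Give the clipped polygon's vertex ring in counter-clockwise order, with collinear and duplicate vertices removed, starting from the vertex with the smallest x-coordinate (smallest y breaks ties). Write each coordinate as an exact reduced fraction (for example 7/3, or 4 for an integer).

1. After x ≥ 7: [(7,63/4) (7,4) (10,2) (20,6) (20,16) (10,19) (8,19)]
2. After x ≤ 18: [(7,63/4) (7,4) (10,2) (18,26/5) (18,83/5) (10,19) (8,19)]
3. After y ≥ 3: [(7,63/4) (7,4) (17/2,3) (25/2,3) (18,26/5) (18,83/5) (10,19) (8,19)]
4. After y ≤ 13: [(7,13) (7,4) (17/2,3) (25/2,3) (18,26/5) (18,13)]
5. Canonical ring: [(7,4) (17/2,3) (25/2,3) (18,26/5) (18,13) (7,13)]

Clipped polygon: [(7,4) (17/2,3) (25/2,3) (18,26/5) (18,13) (7,13)]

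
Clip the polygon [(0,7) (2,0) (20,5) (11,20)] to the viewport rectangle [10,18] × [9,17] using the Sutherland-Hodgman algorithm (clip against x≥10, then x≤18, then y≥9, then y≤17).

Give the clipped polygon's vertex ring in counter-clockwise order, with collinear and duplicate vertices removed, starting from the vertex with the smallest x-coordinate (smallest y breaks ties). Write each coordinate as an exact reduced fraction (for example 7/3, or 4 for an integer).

1. After x ≥ 10: [(10,207/11) (10,20/9) (20,5) (11,20)]
2. After x ≤ 18: [(10,207/11) (10,20/9) (18,40/9) (18,25/3) (11,20)]
3. After y ≥ 9: [(10,207/11) (10,9) (88/5,9) (11,20)]
4. After y ≤ 17: [(10,17) (10,9) (88/5,9) (64/5,17)]
5. Canonical ring: [(10,9) (88/5,9) (64/5,17) (10,17)]

Clipped polygon: [(10,9) (88/5,9) (64/5,17) (10,17)]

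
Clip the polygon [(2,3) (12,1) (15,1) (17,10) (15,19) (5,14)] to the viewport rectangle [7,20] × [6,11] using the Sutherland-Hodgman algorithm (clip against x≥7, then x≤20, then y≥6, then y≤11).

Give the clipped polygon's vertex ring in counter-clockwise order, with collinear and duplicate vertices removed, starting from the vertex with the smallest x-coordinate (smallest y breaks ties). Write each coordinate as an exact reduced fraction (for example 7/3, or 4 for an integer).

1. After x ≥ 7: [(7,2) (12,1) (15,1) (17,10) (15,19) (7,15)]
2. After x ≤ 20: [(7,2) (12,1) (15,1) (17,10) (15,19) (7,15)]
3. After y ≥ 6: [(7,6) (145/9,6) (17,10) (15,19) (7,15)]
4. After y ≤ 11: [(7,11) (7,6) (145/9,6) (17,10) (151/9,11)]
5. Canonical ring: [(7,6) (145/9,6) (17,10) (151/9,11) (7,11)]

Clipped polygon: [(7,6) (145/9,6) (17,10) (151/9,11) (7,11)]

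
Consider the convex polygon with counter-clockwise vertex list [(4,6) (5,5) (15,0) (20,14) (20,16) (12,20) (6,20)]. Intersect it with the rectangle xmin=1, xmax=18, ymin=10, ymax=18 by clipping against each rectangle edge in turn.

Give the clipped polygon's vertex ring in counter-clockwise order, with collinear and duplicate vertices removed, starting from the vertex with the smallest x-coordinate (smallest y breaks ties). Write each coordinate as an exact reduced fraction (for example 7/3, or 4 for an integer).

Clipped polygon: [(32/7,10) (18,10) (18,17) (16,18) (40/7,18)]

1. After x ≥ 1: [(4,6) (5,5) (15,0) (20,14) (20,16) (12,20) (6,20)]
2. After x ≤ 18: [(4,6) (5,5) (15,0) (18,42/5) (18,17) (12,20) (6,20)]
3. After y ≥ 10: [(32/7,10) (18,10) (18,17) (12,20) (6,20)]
4. After y ≤ 18: [(40/7,18) (32/7,10) (18,10) (18,17) (16,18)]
5. Canonical ring: [(32/7,10) (18,10) (18,17) (16,18) (40/7,18)]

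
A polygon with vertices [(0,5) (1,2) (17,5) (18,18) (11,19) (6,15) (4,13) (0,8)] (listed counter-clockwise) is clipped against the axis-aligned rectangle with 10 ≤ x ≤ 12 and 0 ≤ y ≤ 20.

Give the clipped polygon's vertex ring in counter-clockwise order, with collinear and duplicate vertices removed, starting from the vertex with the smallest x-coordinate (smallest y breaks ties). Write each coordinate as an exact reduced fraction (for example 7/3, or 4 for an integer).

1. After x ≥ 10: [(10,59/16) (17,5) (18,18) (11,19) (10,91/5)]
2. After x ≤ 12: [(10,59/16) (12,65/16) (12,132/7) (11,19) (10,91/5)]
3. After y ≥ 0: [(10,59/16) (12,65/16) (12,132/7) (11,19) (10,91/5)]
4. After y ≤ 20: [(10,59/16) (12,65/16) (12,132/7) (11,19) (10,91/5)]
5. Canonical ring: [(10,59/16) (12,65/16) (12,132/7) (11,19) (10,91/5)]

Clipped polygon: [(10,59/16) (12,65/16) (12,132/7) (11,19) (10,91/5)]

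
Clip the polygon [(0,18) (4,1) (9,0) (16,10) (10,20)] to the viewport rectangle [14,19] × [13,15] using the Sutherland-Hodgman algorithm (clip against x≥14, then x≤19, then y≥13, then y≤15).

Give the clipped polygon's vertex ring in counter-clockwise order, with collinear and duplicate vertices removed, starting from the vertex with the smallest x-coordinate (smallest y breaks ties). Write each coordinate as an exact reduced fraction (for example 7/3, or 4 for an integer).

1. After x ≥ 14: [(14,50/7) (16,10) (14,40/3)]
2. After x ≤ 19: [(14,50/7) (16,10) (14,40/3)]
3. After y ≥ 13: [(14,13) (71/5,13) (14,40/3)]
4. After y ≤ 15: [(14,13) (71/5,13) (14,40/3)]
5. Canonical ring: [(14,13) (71/5,13) (14,40/3)]

Clipped polygon: [(14,13) (71/5,13) (14,40/3)]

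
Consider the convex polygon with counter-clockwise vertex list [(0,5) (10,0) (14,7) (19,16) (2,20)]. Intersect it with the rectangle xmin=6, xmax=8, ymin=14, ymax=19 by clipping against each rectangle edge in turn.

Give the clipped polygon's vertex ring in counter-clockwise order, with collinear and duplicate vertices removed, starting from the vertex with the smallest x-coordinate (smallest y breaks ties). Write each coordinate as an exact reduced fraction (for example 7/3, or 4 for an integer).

1. After x ≥ 6: [(6,2) (10,0) (14,7) (19,16) (6,324/17)]
2. After x ≤ 8: [(6,2) (8,1) (8,316/17) (6,324/17)]
3. After y ≥ 14: [(6,14) (8,14) (8,316/17) (6,324/17)]
4. After y ≤ 19: [(6,19) (6,14) (8,14) (8,316/17) (25/4,19)]
5. Canonical ring: [(6,14) (8,14) (8,316/17) (25/4,19) (6,19)]

Clipped polygon: [(6,14) (8,14) (8,316/17) (25/4,19) (6,19)]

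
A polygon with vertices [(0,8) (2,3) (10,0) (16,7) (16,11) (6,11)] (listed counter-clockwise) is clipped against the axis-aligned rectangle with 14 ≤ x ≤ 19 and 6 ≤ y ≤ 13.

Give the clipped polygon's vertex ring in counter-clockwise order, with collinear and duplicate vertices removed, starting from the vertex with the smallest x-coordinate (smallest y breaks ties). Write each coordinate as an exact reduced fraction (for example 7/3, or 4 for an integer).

Clipped polygon: [(14,6) (106/7,6) (16,7) (16,11) (14,11)]

1. After x ≥ 14: [(14,14/3) (16,7) (16,11) (14,11)]
2. After x ≤ 19: [(14,14/3) (16,7) (16,11) (14,11)]
3. After y ≥ 6: [(14,6) (106/7,6) (16,7) (16,11) (14,11)]
4. After y ≤ 13: [(14,6) (106/7,6) (16,7) (16,11) (14,11)]
5. Canonical ring: [(14,6) (106/7,6) (16,7) (16,11) (14,11)]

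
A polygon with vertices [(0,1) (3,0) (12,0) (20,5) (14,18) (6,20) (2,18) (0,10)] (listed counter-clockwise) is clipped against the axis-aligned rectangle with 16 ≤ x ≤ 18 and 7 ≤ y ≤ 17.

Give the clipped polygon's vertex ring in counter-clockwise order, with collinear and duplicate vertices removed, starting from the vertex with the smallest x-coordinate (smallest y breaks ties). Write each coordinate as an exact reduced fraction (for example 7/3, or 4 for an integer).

Clipped polygon: [(16,7) (18,7) (18,28/3) (16,41/3)]

1. After x ≥ 16: [(16,5/2) (20,5) (16,41/3)]
2. After x ≤ 18: [(16,5/2) (18,15/4) (18,28/3) (16,41/3)]
3. After y ≥ 7: [(16,7) (18,7) (18,28/3) (16,41/3)]
4. After y ≤ 17: [(16,7) (18,7) (18,28/3) (16,41/3)]
5. Canonical ring: [(16,7) (18,7) (18,28/3) (16,41/3)]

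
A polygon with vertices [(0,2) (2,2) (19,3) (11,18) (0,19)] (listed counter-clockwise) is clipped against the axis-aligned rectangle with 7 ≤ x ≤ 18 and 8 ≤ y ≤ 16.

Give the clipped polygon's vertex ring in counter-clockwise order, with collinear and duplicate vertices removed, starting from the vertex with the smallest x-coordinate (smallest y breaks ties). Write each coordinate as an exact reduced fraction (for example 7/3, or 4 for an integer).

Clipped polygon: [(7,8) (49/3,8) (181/15,16) (7,16)]

1. After x ≥ 7: [(7,39/17) (19,3) (11,18) (7,202/11)]
2. After x ≤ 18: [(7,39/17) (18,50/17) (18,39/8) (11,18) (7,202/11)]
3. After y ≥ 8: [(7,8) (49/3,8) (11,18) (7,202/11)]
4. After y ≤ 16: [(7,16) (7,8) (49/3,8) (181/15,16)]
5. Canonical ring: [(7,8) (49/3,8) (181/15,16) (7,16)]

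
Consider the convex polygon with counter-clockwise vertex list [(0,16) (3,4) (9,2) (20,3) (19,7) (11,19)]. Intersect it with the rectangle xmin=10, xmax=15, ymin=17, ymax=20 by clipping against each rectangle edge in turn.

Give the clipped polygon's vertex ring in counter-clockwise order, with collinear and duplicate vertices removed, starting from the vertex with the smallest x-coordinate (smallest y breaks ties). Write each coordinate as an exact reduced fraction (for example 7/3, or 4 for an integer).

1. After x ≥ 10: [(10,206/11) (10,23/11) (20,3) (19,7) (11,19)]
2. After x ≤ 15: [(10,206/11) (10,23/11) (15,28/11) (15,13) (11,19)]
3. After y ≥ 17: [(10,206/11) (10,17) (37/3,17) (11,19)]
4. After y ≤ 20: [(10,206/11) (10,17) (37/3,17) (11,19)]
5. Canonical ring: [(10,17) (37/3,17) (11,19) (10,206/11)]

Clipped polygon: [(10,17) (37/3,17) (11,19) (10,206/11)]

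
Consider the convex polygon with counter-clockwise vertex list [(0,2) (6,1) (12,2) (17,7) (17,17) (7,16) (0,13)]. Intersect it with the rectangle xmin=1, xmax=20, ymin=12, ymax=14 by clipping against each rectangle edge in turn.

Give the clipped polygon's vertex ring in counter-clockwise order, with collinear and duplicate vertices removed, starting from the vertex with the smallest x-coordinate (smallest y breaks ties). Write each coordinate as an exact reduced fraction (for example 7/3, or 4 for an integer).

1. After x ≥ 1: [(1,11/6) (6,1) (12,2) (17,7) (17,17) (7,16) (1,94/7)]
2. After x ≤ 20: [(1,11/6) (6,1) (12,2) (17,7) (17,17) (7,16) (1,94/7)]
3. After y ≥ 12: [(1,12) (17,12) (17,17) (7,16) (1,94/7)]
4. After y ≤ 14: [(1,12) (17,12) (17,14) (7/3,14) (1,94/7)]
5. Canonical ring: [(1,12) (17,12) (17,14) (7/3,14) (1,94/7)]

Clipped polygon: [(1,12) (17,12) (17,14) (7/3,14) (1,94/7)]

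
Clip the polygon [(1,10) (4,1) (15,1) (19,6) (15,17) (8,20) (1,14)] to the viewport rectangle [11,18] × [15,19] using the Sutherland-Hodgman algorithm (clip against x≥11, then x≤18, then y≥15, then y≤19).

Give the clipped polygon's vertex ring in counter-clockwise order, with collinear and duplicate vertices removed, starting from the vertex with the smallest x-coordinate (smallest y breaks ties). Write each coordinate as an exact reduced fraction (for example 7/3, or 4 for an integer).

1. After x ≥ 11: [(11,1) (15,1) (19,6) (15,17) (11,131/7)]
2. After x ≤ 18: [(11,1) (15,1) (18,19/4) (18,35/4) (15,17) (11,131/7)]
3. After y ≥ 15: [(11,15) (173/11,15) (15,17) (11,131/7)]
4. After y ≤ 19: [(11,15) (173/11,15) (15,17) (11,131/7)]
5. Canonical ring: [(11,15) (173/11,15) (15,17) (11,131/7)]

Clipped polygon: [(11,15) (173/11,15) (15,17) (11,131/7)]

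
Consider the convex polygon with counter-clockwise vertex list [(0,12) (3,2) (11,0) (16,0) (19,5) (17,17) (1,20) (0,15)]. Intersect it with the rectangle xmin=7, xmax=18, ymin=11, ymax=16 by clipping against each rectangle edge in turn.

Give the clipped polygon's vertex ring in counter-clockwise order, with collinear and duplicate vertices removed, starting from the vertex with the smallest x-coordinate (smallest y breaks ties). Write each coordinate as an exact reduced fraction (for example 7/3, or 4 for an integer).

Clipped polygon: [(7,11) (18,11) (103/6,16) (7,16)]

1. After x ≥ 7: [(7,1) (11,0) (16,0) (19,5) (17,17) (7,151/8)]
2. After x ≤ 18: [(7,1) (11,0) (16,0) (18,10/3) (18,11) (17,17) (7,151/8)]
3. After y ≥ 11: [(7,11) (18,11) (18,11) (17,17) (7,151/8)]
4. After y ≤ 16: [(7,16) (7,11) (18,11) (18,11) (103/6,16)]
5. Canonical ring: [(7,11) (18,11) (103/6,16) (7,16)]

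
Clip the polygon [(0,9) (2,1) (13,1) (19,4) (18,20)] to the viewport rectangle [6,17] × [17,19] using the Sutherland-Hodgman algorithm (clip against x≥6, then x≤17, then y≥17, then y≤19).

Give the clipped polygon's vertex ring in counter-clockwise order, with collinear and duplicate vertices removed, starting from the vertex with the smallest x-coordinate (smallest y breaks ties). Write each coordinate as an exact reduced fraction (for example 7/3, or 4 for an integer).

1. After x ≥ 6: [(6,38/3) (6,1) (13,1) (19,4) (18,20)]
2. After x ≤ 17: [(17,349/18) (6,38/3) (6,1) (13,1) (17,3)]
3. After y ≥ 17: [(17,17) (17,349/18) (144/11,17)]
4. After y ≤ 19: [(17,17) (17,19) (180/11,19) (144/11,17)]
5. Canonical ring: [(144/11,17) (17,17) (17,19) (180/11,19)]

Clipped polygon: [(144/11,17) (17,17) (17,19) (180/11,19)]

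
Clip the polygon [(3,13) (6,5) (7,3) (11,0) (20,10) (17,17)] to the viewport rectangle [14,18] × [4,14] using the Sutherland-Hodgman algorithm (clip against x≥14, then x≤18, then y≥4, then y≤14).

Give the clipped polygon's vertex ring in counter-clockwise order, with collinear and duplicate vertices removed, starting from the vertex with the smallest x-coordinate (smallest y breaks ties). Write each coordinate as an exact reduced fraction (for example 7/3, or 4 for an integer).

Clipped polygon: [(14,4) (73/5,4) (18,70/9) (18,14) (14,14)]

1. After x ≥ 14: [(14,113/7) (14,10/3) (20,10) (17,17)]
2. After x ≤ 18: [(14,113/7) (14,10/3) (18,70/9) (18,44/3) (17,17)]
3. After y ≥ 4: [(14,113/7) (14,4) (73/5,4) (18,70/9) (18,44/3) (17,17)]
4. After y ≤ 14: [(14,14) (14,4) (73/5,4) (18,70/9) (18,14)]
5. Canonical ring: [(14,4) (73/5,4) (18,70/9) (18,14) (14,14)]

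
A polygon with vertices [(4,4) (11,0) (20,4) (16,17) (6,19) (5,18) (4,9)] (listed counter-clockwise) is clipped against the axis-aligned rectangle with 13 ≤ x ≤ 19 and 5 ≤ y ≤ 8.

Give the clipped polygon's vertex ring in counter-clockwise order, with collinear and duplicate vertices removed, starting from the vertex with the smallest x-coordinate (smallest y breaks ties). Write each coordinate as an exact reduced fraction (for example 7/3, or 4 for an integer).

Clipped polygon: [(13,5) (19,5) (19,29/4) (244/13,8) (13,8)]

1. After x ≥ 13: [(13,8/9) (20,4) (16,17) (13,88/5)]
2. After x ≤ 19: [(13,8/9) (19,32/9) (19,29/4) (16,17) (13,88/5)]
3. After y ≥ 5: [(13,5) (19,5) (19,29/4) (16,17) (13,88/5)]
4. After y ≤ 8: [(13,8) (13,5) (19,5) (19,29/4) (244/13,8)]
5. Canonical ring: [(13,5) (19,5) (19,29/4) (244/13,8) (13,8)]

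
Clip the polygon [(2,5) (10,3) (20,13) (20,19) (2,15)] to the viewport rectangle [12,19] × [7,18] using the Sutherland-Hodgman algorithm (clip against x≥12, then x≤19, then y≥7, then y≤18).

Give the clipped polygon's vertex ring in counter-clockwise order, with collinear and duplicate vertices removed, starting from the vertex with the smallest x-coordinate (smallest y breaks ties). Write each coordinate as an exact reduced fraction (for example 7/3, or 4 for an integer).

1. After x ≥ 12: [(12,5) (20,13) (20,19) (12,155/9)]
2. After x ≤ 19: [(12,5) (19,12) (19,169/9) (12,155/9)]
3. After y ≥ 7: [(12,7) (14,7) (19,12) (19,169/9) (12,155/9)]
4. After y ≤ 18: [(12,7) (14,7) (19,12) (19,18) (31/2,18) (12,155/9)]
5. Canonical ring: [(12,7) (14,7) (19,12) (19,18) (31/2,18) (12,155/9)]

Clipped polygon: [(12,7) (14,7) (19,12) (19,18) (31/2,18) (12,155/9)]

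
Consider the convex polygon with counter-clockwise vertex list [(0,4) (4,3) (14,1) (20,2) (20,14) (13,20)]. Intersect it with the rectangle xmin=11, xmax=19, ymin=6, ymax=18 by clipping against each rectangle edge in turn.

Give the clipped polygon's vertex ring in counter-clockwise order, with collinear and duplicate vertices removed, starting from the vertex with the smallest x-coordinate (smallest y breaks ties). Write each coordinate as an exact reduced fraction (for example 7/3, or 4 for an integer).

Clipped polygon: [(11,6) (19,6) (19,104/7) (46/3,18) (91/8,18) (11,228/13)]

1. After x ≥ 11: [(11,228/13) (11,8/5) (14,1) (20,2) (20,14) (13,20)]
2. After x ≤ 19: [(11,228/13) (11,8/5) (14,1) (19,11/6) (19,104/7) (13,20)]
3. After y ≥ 6: [(11,228/13) (11,6) (19,6) (19,104/7) (13,20)]
4. After y ≤ 18: [(91/8,18) (11,228/13) (11,6) (19,6) (19,104/7) (46/3,18)]
5. Canonical ring: [(11,6) (19,6) (19,104/7) (46/3,18) (91/8,18) (11,228/13)]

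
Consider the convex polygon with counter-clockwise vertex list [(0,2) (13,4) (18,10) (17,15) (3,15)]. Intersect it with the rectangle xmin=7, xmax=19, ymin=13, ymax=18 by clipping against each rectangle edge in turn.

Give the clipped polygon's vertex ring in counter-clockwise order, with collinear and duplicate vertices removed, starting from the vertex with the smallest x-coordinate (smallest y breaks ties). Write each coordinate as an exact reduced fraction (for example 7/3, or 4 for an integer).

Clipped polygon: [(7,13) (87/5,13) (17,15) (7,15)]

1. After x ≥ 7: [(7,40/13) (13,4) (18,10) (17,15) (7,15)]
2. After x ≤ 19: [(7,40/13) (13,4) (18,10) (17,15) (7,15)]
3. After y ≥ 13: [(7,13) (87/5,13) (17,15) (7,15)]
4. After y ≤ 18: [(7,13) (87/5,13) (17,15) (7,15)]
5. Canonical ring: [(7,13) (87/5,13) (17,15) (7,15)]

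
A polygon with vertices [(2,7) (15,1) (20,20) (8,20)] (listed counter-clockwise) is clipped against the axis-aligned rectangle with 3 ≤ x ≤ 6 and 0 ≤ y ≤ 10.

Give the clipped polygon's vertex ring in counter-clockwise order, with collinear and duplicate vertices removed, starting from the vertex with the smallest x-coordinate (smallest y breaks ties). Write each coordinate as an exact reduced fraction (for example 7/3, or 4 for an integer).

Clipped polygon: [(3,85/13) (6,67/13) (6,10) (44/13,10) (3,55/6)]

1. After x ≥ 3: [(3,55/6) (3,85/13) (15,1) (20,20) (8,20)]
2. After x ≤ 6: [(6,47/3) (3,55/6) (3,85/13) (6,67/13)]
3. After y ≥ 0: [(6,47/3) (3,55/6) (3,85/13) (6,67/13)]
4. After y ≤ 10: [(6,10) (44/13,10) (3,55/6) (3,85/13) (6,67/13)]
5. Canonical ring: [(3,85/13) (6,67/13) (6,10) (44/13,10) (3,55/6)]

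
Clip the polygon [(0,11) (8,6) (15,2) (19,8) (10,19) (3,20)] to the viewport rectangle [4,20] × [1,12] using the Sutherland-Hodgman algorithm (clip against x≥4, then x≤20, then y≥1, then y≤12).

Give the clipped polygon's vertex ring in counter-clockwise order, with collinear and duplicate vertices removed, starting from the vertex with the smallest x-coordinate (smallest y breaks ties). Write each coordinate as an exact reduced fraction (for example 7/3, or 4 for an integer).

Clipped polygon: [(4,17/2) (8,6) (15,2) (19,8) (173/11,12) (4,12)]

1. After x ≥ 4: [(4,17/2) (8,6) (15,2) (19,8) (10,19) (4,139/7)]
2. After x ≤ 20: [(4,17/2) (8,6) (15,2) (19,8) (10,19) (4,139/7)]
3. After y ≥ 1: [(4,17/2) (8,6) (15,2) (19,8) (10,19) (4,139/7)]
4. After y ≤ 12: [(4,12) (4,17/2) (8,6) (15,2) (19,8) (173/11,12)]
5. Canonical ring: [(4,17/2) (8,6) (15,2) (19,8) (173/11,12) (4,12)]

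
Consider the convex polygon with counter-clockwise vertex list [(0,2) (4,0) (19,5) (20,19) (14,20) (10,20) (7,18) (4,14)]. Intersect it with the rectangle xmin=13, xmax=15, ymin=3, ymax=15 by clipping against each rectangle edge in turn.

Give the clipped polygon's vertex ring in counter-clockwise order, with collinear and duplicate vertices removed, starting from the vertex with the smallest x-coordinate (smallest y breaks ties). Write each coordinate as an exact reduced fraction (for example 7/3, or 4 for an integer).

1. After x ≥ 13: [(13,3) (19,5) (20,19) (14,20) (13,20)]
2. After x ≤ 15: [(13,3) (15,11/3) (15,119/6) (14,20) (13,20)]
3. After y ≥ 3: [(13,3) (15,11/3) (15,119/6) (14,20) (13,20)]
4. After y ≤ 15: [(13,15) (13,3) (15,11/3) (15,15)]
5. Canonical ring: [(13,3) (15,11/3) (15,15) (13,15)]

Clipped polygon: [(13,3) (15,11/3) (15,15) (13,15)]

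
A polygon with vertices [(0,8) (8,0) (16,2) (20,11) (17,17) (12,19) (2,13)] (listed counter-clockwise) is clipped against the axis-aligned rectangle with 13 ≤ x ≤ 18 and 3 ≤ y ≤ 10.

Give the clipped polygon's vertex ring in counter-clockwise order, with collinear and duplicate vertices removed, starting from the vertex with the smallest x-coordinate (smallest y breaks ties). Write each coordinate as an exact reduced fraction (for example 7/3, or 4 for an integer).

1. After x ≥ 13: [(13,5/4) (16,2) (20,11) (17,17) (13,93/5)]
2. After x ≤ 18: [(13,5/4) (16,2) (18,13/2) (18,15) (17,17) (13,93/5)]
3. After y ≥ 3: [(13,3) (148/9,3) (18,13/2) (18,15) (17,17) (13,93/5)]
4. After y ≤ 10: [(13,10) (13,3) (148/9,3) (18,13/2) (18,10)]
5. Canonical ring: [(13,3) (148/9,3) (18,13/2) (18,10) (13,10)]

Clipped polygon: [(13,3) (148/9,3) (18,13/2) (18,10) (13,10)]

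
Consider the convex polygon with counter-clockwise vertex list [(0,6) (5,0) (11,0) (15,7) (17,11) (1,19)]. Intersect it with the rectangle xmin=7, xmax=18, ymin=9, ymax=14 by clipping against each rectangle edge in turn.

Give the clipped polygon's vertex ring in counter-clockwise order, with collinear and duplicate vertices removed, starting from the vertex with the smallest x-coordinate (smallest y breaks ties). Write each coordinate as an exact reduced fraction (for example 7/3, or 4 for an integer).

Clipped polygon: [(7,9) (16,9) (17,11) (11,14) (7,14)]

1. After x ≥ 7: [(7,0) (11,0) (15,7) (17,11) (7,16)]
2. After x ≤ 18: [(7,0) (11,0) (15,7) (17,11) (7,16)]
3. After y ≥ 9: [(7,9) (16,9) (17,11) (7,16)]
4. After y ≤ 14: [(7,14) (7,9) (16,9) (17,11) (11,14)]
5. Canonical ring: [(7,9) (16,9) (17,11) (11,14) (7,14)]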